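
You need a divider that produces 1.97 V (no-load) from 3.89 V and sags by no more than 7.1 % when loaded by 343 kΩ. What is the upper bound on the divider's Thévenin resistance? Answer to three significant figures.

R_th ≤ 26.2 kΩ

Loading drop = R_th/(R_th + R_L) ≤ 0.0710, so R_th ≤ R_L · ε/(1−ε) = 343 kΩ × 0.0710/0.9290 = 26.2 kΩ.
(Any R1, R2 with R2/(R1+R2) = 0.506 and R1‖R2 ≤ 26.2 kΩ will meet the spec.)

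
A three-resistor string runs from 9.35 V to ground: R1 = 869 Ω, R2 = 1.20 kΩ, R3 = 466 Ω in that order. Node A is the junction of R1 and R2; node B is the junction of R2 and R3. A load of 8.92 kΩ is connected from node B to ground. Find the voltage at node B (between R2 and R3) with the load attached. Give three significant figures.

At node B, R3 is in parallel with the load: R3‖R_L = 442.9 Ω.
Below node A the resistance is R2 + (R3‖R_L) = 1643 Ω, so V_A = 9.35 × 1643/2512 = 6.115 V.
Then V_B = V_A × (R3‖R_L)/(R2 + R3‖R_L) = 6.115 × 442.9/1643 = 1.65 V.

V ≈ 1.65 V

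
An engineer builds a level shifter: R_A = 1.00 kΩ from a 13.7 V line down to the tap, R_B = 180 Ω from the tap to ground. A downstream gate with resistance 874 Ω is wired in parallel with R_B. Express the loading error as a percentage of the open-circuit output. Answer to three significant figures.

Unloaded V = 13.7 × 180/1180 = 2.0898 V.
Loaded: R_B‖R_L = 149.3 Ω, giving V = 13.7 × 149.3/1149 = 1.7793 V.
Drop = (2.0898 − 1.7793) / 2.0898 = 14.9 %.

14.9 %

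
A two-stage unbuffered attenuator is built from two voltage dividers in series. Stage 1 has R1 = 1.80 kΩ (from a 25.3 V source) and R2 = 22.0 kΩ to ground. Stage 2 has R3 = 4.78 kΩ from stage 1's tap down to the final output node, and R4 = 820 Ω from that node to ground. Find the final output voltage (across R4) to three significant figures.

V_out ≈ 2.64 V

Stage 2 presents R3+R4 = 5600 Ω as a load on stage 1's tap.
Stage 1's lower leg becomes R2‖(R3+R4) = 4464 Ω, so V_mid = 25.3 × 4464/6264 = 18.03 V.
Stage 2 is itself unloaded: V_out = V_mid × R4/(R3+R4) = 18.03 × 820/5600 = 2.64 V.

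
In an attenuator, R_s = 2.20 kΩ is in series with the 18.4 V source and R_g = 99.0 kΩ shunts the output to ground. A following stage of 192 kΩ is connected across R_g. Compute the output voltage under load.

The load sits in parallel with R_g: R_g‖R_L = (99.0 × 192) / (99.0 + 192) = 65.32 kΩ.
V_out = 18.4 × 65.32 / (2.20 + 65.32) = 18.4 × 65.32/67.52 = 17.8 V.

V_out ≈ 17.8 V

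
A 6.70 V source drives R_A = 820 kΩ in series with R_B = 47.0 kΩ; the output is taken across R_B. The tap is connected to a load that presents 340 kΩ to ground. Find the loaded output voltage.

The load sits in parallel with R_B: R_B‖R_L = (47.0 × 340) / (47.0 + 340) = 41.29 kΩ.
V_out = 6.70 × 41.29 / (820 + 41.29) = 6.70 × 41.29/861.3 = 0.321 V.

V_out ≈ 0.321 V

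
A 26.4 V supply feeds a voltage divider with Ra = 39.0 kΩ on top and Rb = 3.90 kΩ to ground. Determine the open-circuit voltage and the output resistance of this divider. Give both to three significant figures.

V_th = 2.40 V, R_th = 3.55 kΩ

V_th is the open-circuit tap voltage: 26.4 × 3.90/(39.0 + 3.90) = 2.40 V.
With the supply zeroed, Ra and Rb appear in parallel from the tap: R_th = Ra‖Rb = (39.0 × 3.90)/42.90 = 3.55 kΩ.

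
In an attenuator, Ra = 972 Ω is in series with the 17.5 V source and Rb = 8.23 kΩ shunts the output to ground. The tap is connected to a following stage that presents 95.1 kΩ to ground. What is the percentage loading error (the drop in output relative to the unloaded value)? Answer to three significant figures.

The divider's output (Thévenin) resistance is Ra‖Rb = 869.3 Ω.
Fractional drop under load = R_th/(R_th + R_L) = 869.3 / (869.3 + 95100) = 0.009058.
So the output falls by 0.906 %.

0.906 %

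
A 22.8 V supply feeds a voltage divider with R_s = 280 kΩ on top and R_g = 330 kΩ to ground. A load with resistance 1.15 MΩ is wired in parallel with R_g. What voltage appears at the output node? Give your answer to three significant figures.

V_out ≈ 10.9 V

The load sits in parallel with R_g: R_g‖R_L = (330 × 1150) / (330 + 1150) = 256.4 kΩ.
V_out = 22.8 × 256.4 / (280 + 256.4) = 22.8 × 256.4/536.4 = 10.9 V.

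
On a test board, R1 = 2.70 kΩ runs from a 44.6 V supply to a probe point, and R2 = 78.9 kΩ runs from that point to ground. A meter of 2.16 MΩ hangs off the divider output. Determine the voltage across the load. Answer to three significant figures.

The load sits in parallel with R2: R2‖R_L = (78.9 × 2160) / (78.9 + 2160) = 76.12 kΩ.
V_out = 44.6 × 76.12 / (2.70 + 76.12) = 44.6 × 76.12/78.82 = 43.1 V.

V_out ≈ 43.1 V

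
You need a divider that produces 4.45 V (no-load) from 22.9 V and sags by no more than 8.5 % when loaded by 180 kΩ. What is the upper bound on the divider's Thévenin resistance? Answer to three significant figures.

Loading drop = R_th/(R_th + R_L) ≤ 0.0850, so R_th ≤ R_L · ε/(1−ε) = 180 kΩ × 0.0850/0.9150 = 16.7 kΩ.
(Any R1, R2 with R2/(R1+R2) = 0.194 and R1‖R2 ≤ 16.7 kΩ will meet the spec.)

R_th ≤ 16.7 kΩ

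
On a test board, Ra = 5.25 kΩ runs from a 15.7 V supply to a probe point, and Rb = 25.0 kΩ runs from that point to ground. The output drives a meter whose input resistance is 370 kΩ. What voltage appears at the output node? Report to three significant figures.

The load sits in parallel with Rb: Rb‖R_L = (25.0 × 370) / (25.0 + 370) = 23.42 kΩ.
V_out = 15.7 × 23.42 / (5.25 + 23.42) = 15.7 × 23.42/28.67 = 12.8 V.

V_out ≈ 12.8 V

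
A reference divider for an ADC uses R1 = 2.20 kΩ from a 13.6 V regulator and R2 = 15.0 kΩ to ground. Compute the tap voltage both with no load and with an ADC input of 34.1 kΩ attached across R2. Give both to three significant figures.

Unloaded: 11.9 V; loaded: 11.2 V

Open-circuit: V = 13.6 × 15.0/(2.20 + 15.0) = 11.9 V.
With the load, R2 becomes R2‖R_L = 10.42 kΩ, so V = 13.6 × 10.42/12.62 = 11.2 V.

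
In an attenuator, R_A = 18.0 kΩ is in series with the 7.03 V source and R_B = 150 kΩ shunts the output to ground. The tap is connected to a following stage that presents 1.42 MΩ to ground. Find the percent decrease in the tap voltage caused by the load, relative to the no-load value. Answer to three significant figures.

1.12 %

The divider's output (Thévenin) resistance is R_A‖R_B = 16.07 kΩ.
Fractional drop under load = R_th/(R_th + R_L) = 16.07 / (16.07 + 1420) = 0.01119.
So the output falls by 1.12 %.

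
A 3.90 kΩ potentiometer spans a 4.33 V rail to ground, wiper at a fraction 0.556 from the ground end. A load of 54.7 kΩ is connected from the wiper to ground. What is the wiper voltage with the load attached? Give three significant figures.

V ≈ 2.37 V

The wiper splits the pot into (1−α)R = 1.732 kΩ above and αR = 2.168 kΩ below.
Lower section ‖ load = 2.086 kΩ.
V_wiper = 4.33 × 2.086/(1.732 + 2.086) = 2.37 V.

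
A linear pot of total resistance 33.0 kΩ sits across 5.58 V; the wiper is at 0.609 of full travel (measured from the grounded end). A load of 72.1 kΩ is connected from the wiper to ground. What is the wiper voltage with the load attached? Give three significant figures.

The wiper splits the pot into (1−α)R = 12.90 kΩ above and αR = 20.10 kΩ below.
Lower section ‖ load = 15.72 kΩ.
V_wiper = 5.58 × 15.72/(12.90 + 15.72) = 3.06 V.

V ≈ 3.06 V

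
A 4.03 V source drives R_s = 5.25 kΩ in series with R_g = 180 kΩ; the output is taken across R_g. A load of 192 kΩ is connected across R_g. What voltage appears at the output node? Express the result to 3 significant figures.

The load sits in parallel with R_g: R_g‖R_L = (180 × 192) / (180 + 192) = 92.90 kΩ.
V_out = 4.03 × 92.90 / (5.25 + 92.90) = 4.03 × 92.90/98.15 = 3.81 V.
(Unloaded it would have been 3.92 V.)

V_out ≈ 3.81 V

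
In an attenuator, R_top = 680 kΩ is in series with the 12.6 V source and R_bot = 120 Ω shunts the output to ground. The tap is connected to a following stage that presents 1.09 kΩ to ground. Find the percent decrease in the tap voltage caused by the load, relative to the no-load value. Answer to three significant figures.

The divider's output (Thévenin) resistance is R_top‖R_bot = 120.0 Ω.
Fractional drop under load = R_th/(R_th + R_L) = 120.0 / (120.0 + 1090) = 0.09916.
So the output falls by 9.92 %.

9.92 %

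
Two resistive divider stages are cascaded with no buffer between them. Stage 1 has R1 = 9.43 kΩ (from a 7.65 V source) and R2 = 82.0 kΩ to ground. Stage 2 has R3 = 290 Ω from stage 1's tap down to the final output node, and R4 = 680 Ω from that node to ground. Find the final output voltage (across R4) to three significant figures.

V_out ≈ 0.495 V

Stage 2 presents R3+R4 = 970.0 Ω as a load on stage 1's tap.
Stage 1's lower leg becomes R2‖(R3+R4) = 958.7 Ω, so V_mid = 7.65 × 958.7/10390 = 0.7059 V.
Stage 2 is itself unloaded: V_out = V_mid × R4/(R3+R4) = 0.7059 × 680/970.0 = 0.495 V.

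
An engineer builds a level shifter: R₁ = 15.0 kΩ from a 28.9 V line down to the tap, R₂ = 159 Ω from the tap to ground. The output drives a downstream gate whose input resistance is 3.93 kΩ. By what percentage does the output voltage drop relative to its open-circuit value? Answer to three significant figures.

The divider's output (Thévenin) resistance is R₁‖R₂ = 157.3 Ω.
Fractional drop under load = R_th/(R_th + R_L) = 157.3 / (157.3 + 3930) = 0.03849.
So the output falls by 3.85 %.

3.85 %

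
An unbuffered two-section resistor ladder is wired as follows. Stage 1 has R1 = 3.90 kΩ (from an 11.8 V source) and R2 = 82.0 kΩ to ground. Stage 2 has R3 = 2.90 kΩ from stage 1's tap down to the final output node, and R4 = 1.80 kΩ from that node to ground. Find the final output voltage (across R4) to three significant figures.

V_out ≈ 2.41 V

Stage 2 presents R3+R4 = 4.700 kΩ as a load on stage 1's tap.
Stage 1's lower leg becomes R2‖(R3+R4) = 4.445 kΩ, so V_mid = 11.8 × 4.445/8.345 = 6.285 V.
Stage 2 is itself unloaded: V_out = V_mid × R4/(R3+R4) = 6.285 × 1.80/4.700 = 2.41 V.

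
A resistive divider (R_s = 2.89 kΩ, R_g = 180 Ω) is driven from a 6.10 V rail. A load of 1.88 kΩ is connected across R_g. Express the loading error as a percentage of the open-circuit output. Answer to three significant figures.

8.27 %

Unloaded V = 6.10 × 180/3070 = 0.35765 V.
Loaded: R_g‖R_L = 164.3 Ω, giving V = 6.10 × 164.3/3054 = 0.32808 V.
Drop = (0.35765 − 0.32808) / 0.35765 = 8.27 %.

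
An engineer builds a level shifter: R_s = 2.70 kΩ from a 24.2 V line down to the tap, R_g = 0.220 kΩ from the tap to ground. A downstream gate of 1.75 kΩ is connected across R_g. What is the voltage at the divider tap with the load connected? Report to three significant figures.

V_out ≈ 1.63 V

The load sits in parallel with R_g: R_g‖R_L = (220 × 1750) / (220 + 1750) = 195.4 Ω.
V_out = 24.2 × 195.4 / (2700 + 195.4) = 24.2 × 195.4/2895 = 1.63 V.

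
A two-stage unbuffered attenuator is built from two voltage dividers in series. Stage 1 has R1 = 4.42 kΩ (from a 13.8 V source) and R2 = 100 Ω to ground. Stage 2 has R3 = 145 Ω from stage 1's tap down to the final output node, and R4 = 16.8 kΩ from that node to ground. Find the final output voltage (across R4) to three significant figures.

V_out ≈ 0.301 V

Stage 2 presents R3+R4 = 16940 Ω as a load on stage 1's tap.
Stage 1's lower leg becomes R2‖(R3+R4) = 99.41 Ω, so V_mid = 13.8 × 99.41/4519 = 0.3036 V.
Stage 2 is itself unloaded: V_out = V_mid × R4/(R3+R4) = 0.3036 × 16800/16940 = 0.301 V.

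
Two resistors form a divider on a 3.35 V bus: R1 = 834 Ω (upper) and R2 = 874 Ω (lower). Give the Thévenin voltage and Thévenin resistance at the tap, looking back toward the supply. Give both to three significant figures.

V_th = 1.71 V, R_th = 427 Ω

V_th is the open-circuit tap voltage: 3.35 × 874/(834 + 874) = 1.71 V.
With the supply zeroed, R1 and R2 appear in parallel from the tap: R_th = R1‖R2 = (834 × 874)/1708 = 427 Ω.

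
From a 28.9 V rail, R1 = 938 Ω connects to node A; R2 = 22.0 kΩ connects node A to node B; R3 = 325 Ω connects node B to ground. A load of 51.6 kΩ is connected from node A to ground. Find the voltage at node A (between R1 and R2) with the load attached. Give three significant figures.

V ≈ 27.3 V

Below node A the series string R2+R3 = 22320 Ω sits in parallel with the 51600 Ω load: 15580 Ω.
V_A = 28.9 × 15580/(938 + 15580) = 27.3 V.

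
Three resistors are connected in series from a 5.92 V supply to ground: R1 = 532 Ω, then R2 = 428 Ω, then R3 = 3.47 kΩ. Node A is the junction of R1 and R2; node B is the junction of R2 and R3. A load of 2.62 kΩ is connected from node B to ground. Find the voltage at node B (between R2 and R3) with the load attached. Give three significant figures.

At node B, R3 is in parallel with the load: R3‖R_L = 1493 Ω.
Below node A the resistance is R2 + (R3‖R_L) = 1921 Ω, so V_A = 5.92 × 1921/2453 = 4.636 V.
Then V_B = V_A × (R3‖R_L)/(R2 + R3‖R_L) = 4.636 × 1493/1921 = 3.60 V.

V ≈ 3.60 V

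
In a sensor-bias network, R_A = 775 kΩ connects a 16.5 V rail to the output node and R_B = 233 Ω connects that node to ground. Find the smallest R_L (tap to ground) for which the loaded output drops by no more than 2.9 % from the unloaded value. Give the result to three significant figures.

Output resistance R_th = R_A‖R_B = (775000 × 233)/775200 = 232.9 Ω.
The fractional drop is R_th/(R_th + R_L); requiring this ≤ 0.0290 gives R_L ≥ R_th(1/0.0290 − 1) = 232.9 × 33.48 = 7.80 kΩ.

R_L(min) ≈ 7.80 kΩ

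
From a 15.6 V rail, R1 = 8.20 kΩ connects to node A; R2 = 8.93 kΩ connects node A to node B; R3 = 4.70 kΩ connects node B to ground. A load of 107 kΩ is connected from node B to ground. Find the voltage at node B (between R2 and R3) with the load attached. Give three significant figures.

V ≈ 3.25 V

At node B, R3 is in parallel with the load: R3‖R_L = 4.502 kΩ.
Below node A the resistance is R2 + (R3‖R_L) = 13.43 kΩ, so V_A = 15.6 × 13.43/21.63 = 9.687 V.
Then V_B = V_A × (R3‖R_L)/(R2 + R3‖R_L) = 9.687 × 4.502/13.43 = 3.25 V.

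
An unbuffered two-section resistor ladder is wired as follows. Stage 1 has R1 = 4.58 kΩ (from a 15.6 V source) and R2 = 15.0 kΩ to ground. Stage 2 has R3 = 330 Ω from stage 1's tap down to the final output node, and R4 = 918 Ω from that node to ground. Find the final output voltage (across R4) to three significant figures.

V_out ≈ 2.31 V

Stage 2 presents R3+R4 = 1248 Ω as a load on stage 1's tap.
Stage 1's lower leg becomes R2‖(R3+R4) = 1152 Ω, so V_mid = 15.6 × 1152/5732 = 3.136 V.
Stage 2 is itself unloaded: V_out = V_mid × R4/(R3+R4) = 3.136 × 918/1248 = 2.31 V.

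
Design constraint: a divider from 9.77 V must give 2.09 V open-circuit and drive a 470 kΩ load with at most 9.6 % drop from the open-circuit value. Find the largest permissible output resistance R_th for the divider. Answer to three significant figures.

R_th ≤ 49.9 kΩ

Loading drop = R_th/(R_th + R_L) ≤ 0.0960, so R_th ≤ R_L · ε/(1−ε) = 470 kΩ × 0.0960/0.9040 = 49.9 kΩ.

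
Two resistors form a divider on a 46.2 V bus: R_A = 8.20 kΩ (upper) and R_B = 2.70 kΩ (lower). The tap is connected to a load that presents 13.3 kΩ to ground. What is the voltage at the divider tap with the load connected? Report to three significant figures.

The load sits in parallel with R_B: R_B‖R_L = (2.70 × 13.3) / (2.70 + 13.3) = 2.244 kΩ.
V_out = 46.2 × 2.244 / (8.20 + 2.244) = 46.2 × 2.244/10.44 = 9.93 V.
(Unloaded it would have been 11.4 V.)

V_out ≈ 9.93 V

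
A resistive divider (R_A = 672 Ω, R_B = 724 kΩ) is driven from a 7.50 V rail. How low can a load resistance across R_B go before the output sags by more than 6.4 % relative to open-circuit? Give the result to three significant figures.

Output resistance R_th = R_A‖R_B = (672 × 724000)/724700 = 671.4 Ω.
The fractional drop is R_th/(R_th + R_L); requiring this ≤ 0.0640 gives R_L ≥ R_th(1/0.0640 − 1) = 671.4 × 14.62 = 9.82 kΩ.

R_L(min) ≈ 9.82 kΩ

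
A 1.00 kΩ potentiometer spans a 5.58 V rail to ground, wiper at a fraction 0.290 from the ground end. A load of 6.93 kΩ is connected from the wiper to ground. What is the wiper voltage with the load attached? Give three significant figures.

The wiper splits the pot into (1−α)R = 710.0 Ω above and αR = 290.0 Ω below.
Lower section ‖ load = 278.4 Ω.
V_wiper = 5.58 × 278.4/(710.0 + 278.4) = 1.57 V.

V ≈ 1.57 V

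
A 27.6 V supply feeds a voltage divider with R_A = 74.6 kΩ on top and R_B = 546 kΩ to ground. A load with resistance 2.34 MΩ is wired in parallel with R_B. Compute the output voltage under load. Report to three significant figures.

V_out ≈ 23.6 V

The load sits in parallel with R_B: R_B‖R_L = (546 × 2340) / (546 + 2340) = 442.7 kΩ.
V_out = 27.6 × 442.7 / (74.6 + 442.7) = 27.6 × 442.7/517.3 = 23.6 V.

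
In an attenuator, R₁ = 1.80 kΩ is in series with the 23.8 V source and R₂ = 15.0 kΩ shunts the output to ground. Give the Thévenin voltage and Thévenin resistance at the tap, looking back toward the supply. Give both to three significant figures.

V_th = 21.2 V, R_th = 1.61 kΩ

V_th is the open-circuit tap voltage: 23.8 × 15.0/(1.80 + 15.0) = 21.2 V.
With the supply zeroed, R₁ and R₂ appear in parallel from the tap: R_th = R₁‖R₂ = (1.80 × 15.0)/16.80 = 1.61 kΩ.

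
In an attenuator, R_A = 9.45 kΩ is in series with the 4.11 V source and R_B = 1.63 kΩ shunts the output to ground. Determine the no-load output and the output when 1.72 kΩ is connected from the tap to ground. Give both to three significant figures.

Open-circuit: V = 4.11 × 1.63/(9.45 + 1.63) = 0.605 V.
With the load, R_B becomes R_B‖R_L = 0.8369 kΩ, so V = 4.11 × 0.8369/10.29 = 0.334 V.

Unloaded: 0.605 V; loaded: 0.334 V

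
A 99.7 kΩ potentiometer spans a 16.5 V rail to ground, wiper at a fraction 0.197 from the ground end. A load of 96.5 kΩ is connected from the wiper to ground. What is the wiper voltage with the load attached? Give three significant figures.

The wiper splits the pot into (1−α)R = 80.06 kΩ above and αR = 19.64 kΩ below.
Lower section ‖ load = 16.32 kΩ.
V_wiper = 16.5 × 16.32/(80.06 + 16.32) = 2.79 V.

V ≈ 2.79 V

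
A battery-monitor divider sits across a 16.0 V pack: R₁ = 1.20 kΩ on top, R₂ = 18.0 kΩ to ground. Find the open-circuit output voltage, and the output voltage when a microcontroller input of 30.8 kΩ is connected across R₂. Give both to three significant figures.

Unloaded: 15.0 V; loaded: 14.5 V

Open-circuit: V = 16.0 × 18.0/(1.20 + 18.0) = 15.0 V.
With the load, R₂ becomes R₂‖R_L = 11.36 kΩ, so V = 16.0 × 11.36/12.56 = 14.5 V.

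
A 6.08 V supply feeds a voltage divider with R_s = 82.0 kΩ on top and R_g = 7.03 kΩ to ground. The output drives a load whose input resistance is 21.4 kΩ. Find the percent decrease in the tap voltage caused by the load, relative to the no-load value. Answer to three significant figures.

23.2 %

Unloaded V = 6.08 × 7.03/89.03 = 0.4801 V.
Loaded: R_g‖R_L = 5.292 kΩ, giving V = 6.08 × 5.292/87.29 = 0.3686 V.
Drop = (0.4801 − 0.3686) / 0.4801 = 23.2 %.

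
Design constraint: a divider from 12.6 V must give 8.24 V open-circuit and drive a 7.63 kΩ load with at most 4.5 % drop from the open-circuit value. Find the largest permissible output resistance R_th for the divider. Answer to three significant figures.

R_th ≤ 360 Ω

Loading drop = R_th/(R_th + R_L) ≤ 0.0450, so R_th ≤ R_L · ε/(1−ε) = 7.63 kΩ × 0.0450/0.9550 = 360 Ω.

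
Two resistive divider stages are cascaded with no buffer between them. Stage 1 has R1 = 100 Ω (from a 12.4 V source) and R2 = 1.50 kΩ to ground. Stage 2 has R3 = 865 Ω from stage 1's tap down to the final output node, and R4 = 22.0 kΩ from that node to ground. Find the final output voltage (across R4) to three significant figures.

Stage 2 presents R3+R4 = 22860 Ω as a load on stage 1's tap.
Stage 1's lower leg becomes R2‖(R3+R4) = 1408 Ω, so V_mid = 12.4 × 1408/1508 = 11.58 V.
Stage 2 is itself unloaded: V_out = V_mid × R4/(R3+R4) = 11.58 × 22000/22860 = 11.1 V.

V_out ≈ 11.1 V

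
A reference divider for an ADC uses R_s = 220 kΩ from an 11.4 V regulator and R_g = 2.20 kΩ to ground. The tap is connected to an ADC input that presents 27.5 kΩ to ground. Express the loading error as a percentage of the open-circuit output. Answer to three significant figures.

The divider's output (Thévenin) resistance is R_s‖R_g = 2.178 kΩ.
Fractional drop under load = R_th/(R_th + R_L) = 2.178 / (2.178 + 27.5) = 0.07339.
So the output falls by 7.34 %.

7.34 %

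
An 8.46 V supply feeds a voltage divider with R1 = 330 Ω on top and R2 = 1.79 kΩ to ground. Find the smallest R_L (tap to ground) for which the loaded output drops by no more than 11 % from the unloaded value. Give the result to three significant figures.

R_L(min) ≈ 2.25 kΩ

Output resistance R_th = R1‖R2 = (330 × 1790)/2120 = 278.6 Ω.
The fractional drop is R_th/(R_th + R_L); requiring this ≤ 0.110 gives R_L ≥ R_th(1/0.110 − 1) = 278.6 × 8.091 = 2.25 kΩ.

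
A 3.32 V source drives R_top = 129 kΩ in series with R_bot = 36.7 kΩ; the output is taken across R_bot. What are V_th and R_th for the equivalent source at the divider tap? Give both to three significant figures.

V_th = 0.735 V, R_th = 28.6 kΩ

V_th is the open-circuit tap voltage: 3.32 × 36.7/(129 + 36.7) = 0.735 V.
With the supply zeroed, R_top and R_bot appear in parallel from the tap: R_th = R_top‖R_bot = (129 × 36.7)/165.7 = 28.6 kΩ.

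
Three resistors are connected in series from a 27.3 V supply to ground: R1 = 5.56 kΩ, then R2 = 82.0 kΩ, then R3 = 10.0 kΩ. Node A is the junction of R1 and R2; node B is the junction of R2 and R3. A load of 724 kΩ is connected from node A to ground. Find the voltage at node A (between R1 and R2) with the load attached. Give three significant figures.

V ≈ 25.6 V

Below node A the series string R2+R3 = 92.00 kΩ sits in parallel with the 724 kΩ load: 81.63 kΩ.
V_A = 27.3 × 81.63/(5.56 + 81.63) = 25.6 V.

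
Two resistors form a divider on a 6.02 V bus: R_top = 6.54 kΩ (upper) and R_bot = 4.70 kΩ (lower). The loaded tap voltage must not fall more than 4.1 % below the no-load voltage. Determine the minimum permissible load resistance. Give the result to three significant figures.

R_L(min) ≈ 64.0 kΩ

Output resistance R_th = R_top‖R_bot = (6.54 × 4.70)/11.24 = 2.735 kΩ.
The fractional drop is R_th/(R_th + R_L); requiring this ≤ 0.0410 gives R_L ≥ R_th(1/0.0410 − 1) = 2.735 × 23.39 = 64.0 kΩ.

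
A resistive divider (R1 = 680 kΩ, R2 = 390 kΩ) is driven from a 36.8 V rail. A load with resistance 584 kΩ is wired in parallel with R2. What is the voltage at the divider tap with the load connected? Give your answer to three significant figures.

The load sits in parallel with R2: R2‖R_L = (390 × 584) / (390 + 584) = 233.8 kΩ.
V_out = 36.8 × 233.8 / (680 + 233.8) = 36.8 × 233.8/913.8 = 9.42 V.
(Unloaded it would have been 13.4 V.)

V_out ≈ 9.42 V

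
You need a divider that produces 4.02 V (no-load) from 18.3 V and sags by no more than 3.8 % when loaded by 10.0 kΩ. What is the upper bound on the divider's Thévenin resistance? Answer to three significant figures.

R_th ≤ 395 Ω

Loading drop = R_th/(R_th + R_L) ≤ 0.0380, so R_th ≤ R_L · ε/(1−ε) = 10.0 kΩ × 0.0380/0.9620 = 395 Ω.
(Any R1, R2 with R2/(R1+R2) = 0.220 and R1‖R2 ≤ 395 Ω will meet the spec.)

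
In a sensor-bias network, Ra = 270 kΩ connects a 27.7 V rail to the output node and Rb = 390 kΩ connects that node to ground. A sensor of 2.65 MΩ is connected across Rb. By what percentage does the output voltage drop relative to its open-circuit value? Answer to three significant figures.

The divider's output (Thévenin) resistance is Ra‖Rb = 159.5 kΩ.
Fractional drop under load = R_th/(R_th + R_L) = 159.5 / (159.5 + 2650) = 0.05679.
So the output falls by 5.68 %.

5.68 %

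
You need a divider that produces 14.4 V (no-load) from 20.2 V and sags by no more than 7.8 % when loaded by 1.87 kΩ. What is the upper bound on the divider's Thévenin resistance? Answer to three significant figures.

Loading drop = R_th/(R_th + R_L) ≤ 0.0780, so R_th ≤ R_L · ε/(1−ε) = 1.87 kΩ × 0.0780/0.9220 = 158 Ω.

R_th ≤ 158 Ω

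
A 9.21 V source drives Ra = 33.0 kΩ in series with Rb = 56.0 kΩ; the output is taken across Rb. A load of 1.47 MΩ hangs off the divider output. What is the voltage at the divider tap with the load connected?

The load sits in parallel with Rb: Rb‖R_L = (56.0 × 1470) / (56.0 + 1470) = 53.94 kΩ.
V_out = 9.21 × 53.94 / (33.0 + 53.94) = 9.21 × 53.94/86.94 = 5.71 V.

V_out ≈ 5.71 V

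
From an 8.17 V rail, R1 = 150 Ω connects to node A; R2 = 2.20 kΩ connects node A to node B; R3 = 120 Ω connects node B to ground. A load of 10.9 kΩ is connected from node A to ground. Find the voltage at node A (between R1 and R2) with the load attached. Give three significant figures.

V ≈ 7.58 V

Below node A the series string R2+R3 = 2320 Ω sits in parallel with the 10900 Ω load: 1913 Ω.
V_A = 8.17 × 1913/(150 + 1913) = 7.58 V.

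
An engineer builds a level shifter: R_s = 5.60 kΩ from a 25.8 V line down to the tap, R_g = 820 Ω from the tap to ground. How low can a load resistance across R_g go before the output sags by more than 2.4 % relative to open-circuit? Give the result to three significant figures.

Output resistance R_th = R_s‖R_g = (5600 × 820)/6420 = 715.3 Ω.
The fractional drop is R_th/(R_th + R_L); requiring this ≤ 0.0240 gives R_L ≥ R_th(1/0.0240 − 1) = 715.3 × 40.67 = 29.1 kΩ.

R_L(min) ≈ 29.1 kΩ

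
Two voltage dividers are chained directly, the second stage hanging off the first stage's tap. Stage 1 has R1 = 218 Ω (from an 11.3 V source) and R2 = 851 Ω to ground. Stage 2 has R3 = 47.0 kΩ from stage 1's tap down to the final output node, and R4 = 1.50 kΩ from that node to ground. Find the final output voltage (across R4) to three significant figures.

V_out ≈ 0.277 V

Stage 2 presents R3+R4 = 48500 Ω as a load on stage 1's tap.
Stage 1's lower leg becomes R2‖(R3+R4) = 836.3 Ω, so V_mid = 11.3 × 836.3/1054 = 8.964 V.
Stage 2 is itself unloaded: V_out = V_mid × R4/(R3+R4) = 8.964 × 1500/48500 = 0.277 V.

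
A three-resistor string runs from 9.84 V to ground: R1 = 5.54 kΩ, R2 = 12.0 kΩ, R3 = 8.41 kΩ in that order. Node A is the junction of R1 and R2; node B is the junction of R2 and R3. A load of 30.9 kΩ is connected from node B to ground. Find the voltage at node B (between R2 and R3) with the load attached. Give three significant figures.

V ≈ 2.69 V

At node B, R3 is in parallel with the load: R3‖R_L = 6.611 kΩ.
Below node A the resistance is R2 + (R3‖R_L) = 18.61 kΩ, so V_A = 9.84 × 18.61/24.15 = 7.583 V.
Then V_B = V_A × (R3‖R_L)/(R2 + R3‖R_L) = 7.583 × 6.611/18.61 = 2.69 V.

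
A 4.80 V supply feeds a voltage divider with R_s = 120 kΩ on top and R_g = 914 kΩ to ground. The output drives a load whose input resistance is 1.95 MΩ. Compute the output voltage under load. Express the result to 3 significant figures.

The load sits in parallel with R_g: R_g‖R_L = (914 × 1950) / (914 + 1950) = 622.3 kΩ.
V_out = 4.80 × 622.3 / (120 + 622.3) = 4.80 × 622.3/742.3 = 4.02 V.

V_out ≈ 4.02 V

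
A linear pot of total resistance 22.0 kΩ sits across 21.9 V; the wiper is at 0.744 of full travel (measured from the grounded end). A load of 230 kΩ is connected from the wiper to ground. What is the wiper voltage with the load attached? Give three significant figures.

The wiper splits the pot into (1−α)R = 5.632 kΩ above and αR = 16.37 kΩ below.
Lower section ‖ load = 15.28 kΩ.
V_wiper = 21.9 × 15.28/(5.632 + 15.28) = 16.0 V.

V ≈ 16.0 V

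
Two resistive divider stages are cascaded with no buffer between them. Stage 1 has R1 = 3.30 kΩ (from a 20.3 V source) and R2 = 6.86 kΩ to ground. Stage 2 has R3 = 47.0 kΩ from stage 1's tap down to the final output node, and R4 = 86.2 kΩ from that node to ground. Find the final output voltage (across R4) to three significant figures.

Stage 2 presents R3+R4 = 133.2 kΩ as a load on stage 1's tap.
Stage 1's lower leg becomes R2‖(R3+R4) = 6.524 kΩ, so V_mid = 20.3 × 6.524/9.824 = 13.48 V.
Stage 2 is itself unloaded: V_out = V_mid × R4/(R3+R4) = 13.48 × 86.2/133.2 = 8.72 V.

V_out ≈ 8.72 V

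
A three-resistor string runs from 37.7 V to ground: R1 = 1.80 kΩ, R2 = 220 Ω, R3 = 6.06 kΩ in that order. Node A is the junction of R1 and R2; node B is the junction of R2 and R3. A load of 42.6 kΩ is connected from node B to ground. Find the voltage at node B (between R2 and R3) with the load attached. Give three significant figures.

At node B, R3 is in parallel with the load: R3‖R_L = 5305 Ω.
Below node A the resistance is R2 + (R3‖R_L) = 5525 Ω, so V_A = 37.7 × 5525/7325 = 28.44 V.
Then V_B = V_A × (R3‖R_L)/(R2 + R3‖R_L) = 28.44 × 5305/5525 = 27.3 V.

V ≈ 27.3 V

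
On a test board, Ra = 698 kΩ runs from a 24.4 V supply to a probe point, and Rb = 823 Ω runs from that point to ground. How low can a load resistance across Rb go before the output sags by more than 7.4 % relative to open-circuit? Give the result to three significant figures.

Output resistance R_th = Ra‖Rb = (698000 × 823)/698800 = 822.0 Ω.
The fractional drop is R_th/(R_th + R_L); requiring this ≤ 0.0740 gives R_L ≥ R_th(1/0.0740 − 1) = 822.0 × 12.51 = 10.3 kΩ.

R_L(min) ≈ 10.3 kΩ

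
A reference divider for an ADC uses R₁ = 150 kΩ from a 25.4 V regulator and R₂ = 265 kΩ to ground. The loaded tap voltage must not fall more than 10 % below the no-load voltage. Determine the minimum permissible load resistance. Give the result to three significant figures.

R_L(min) ≈ 862 kΩ

Output resistance R_th = R₁‖R₂ = (150 × 265)/415.0 = 95.78 kΩ.
The fractional drop is R_th/(R_th + R_L); requiring this ≤ 0.100 gives R_L ≥ R_th(1/0.100 − 1) = 95.78 × 9.000 = 862 kΩ.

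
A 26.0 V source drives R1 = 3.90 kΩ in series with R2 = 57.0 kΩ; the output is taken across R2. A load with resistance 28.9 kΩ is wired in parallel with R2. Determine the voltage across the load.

The load sits in parallel with R2: R2‖R_L = (57.0 × 28.9) / (57.0 + 28.9) = 19.18 kΩ.
V_out = 26.0 × 19.18 / (3.90 + 19.18) = 26.0 × 19.18/23.08 = 21.6 V.

V_out ≈ 21.6 V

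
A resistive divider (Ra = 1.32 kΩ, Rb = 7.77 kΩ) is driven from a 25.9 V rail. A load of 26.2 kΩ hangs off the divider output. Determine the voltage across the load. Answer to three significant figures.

V_out ≈ 21.2 V

The load sits in parallel with Rb: Rb‖R_L = (7.77 × 26.2) / (7.77 + 26.2) = 5.993 kΩ.
V_out = 25.9 × 5.993 / (1.32 + 5.993) = 25.9 × 5.993/7.313 = 21.2 V.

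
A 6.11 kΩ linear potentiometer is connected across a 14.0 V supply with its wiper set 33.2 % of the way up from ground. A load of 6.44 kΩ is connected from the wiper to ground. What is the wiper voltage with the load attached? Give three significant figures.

The wiper splits the pot into (1−α)R = 4.081 kΩ above and αR = 2.029 kΩ below.
Lower section ‖ load = 1.543 kΩ.
V_wiper = 14.0 × 1.543/(4.081 + 1.543) = 3.84 V.

V ≈ 3.84 V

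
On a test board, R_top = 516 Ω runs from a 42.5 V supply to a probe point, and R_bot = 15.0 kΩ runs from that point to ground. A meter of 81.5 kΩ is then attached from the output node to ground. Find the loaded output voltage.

V_out ≈ 40.8 V

The load sits in parallel with R_bot: R_bot‖R_L = (15000 × 81500) / (15000 + 81500) = 12670 Ω.
V_out = 42.5 × 12670 / (516 + 12670) = 42.5 × 12670/13180 = 40.8 V.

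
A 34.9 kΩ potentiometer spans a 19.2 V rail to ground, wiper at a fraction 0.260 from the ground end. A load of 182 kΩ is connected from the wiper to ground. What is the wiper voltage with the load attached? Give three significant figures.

V ≈ 4.81 V

The wiper splits the pot into (1−α)R = 25.83 kΩ above and αR = 9.074 kΩ below.
Lower section ‖ load = 8.643 kΩ.
V_wiper = 19.2 × 8.643/(25.83 + 8.643) = 4.81 V.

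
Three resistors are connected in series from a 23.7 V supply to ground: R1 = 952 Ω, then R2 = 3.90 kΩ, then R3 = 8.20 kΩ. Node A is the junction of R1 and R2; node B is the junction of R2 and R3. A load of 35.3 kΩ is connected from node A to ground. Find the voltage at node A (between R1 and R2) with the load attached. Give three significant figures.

V ≈ 21.4 V

Below node A the series string R2+R3 = 12100 Ω sits in parallel with the 35300 Ω load: 9011 Ω.
V_A = 23.7 × 9011/(952 + 9011) = 21.4 V.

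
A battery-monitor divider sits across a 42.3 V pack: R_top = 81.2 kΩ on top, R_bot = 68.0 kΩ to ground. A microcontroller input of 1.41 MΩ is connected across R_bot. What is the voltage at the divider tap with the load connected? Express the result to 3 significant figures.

V_out ≈ 18.8 V

The load sits in parallel with R_bot: R_bot‖R_L = (68.0 × 1410) / (68.0 + 1410) = 64.87 kΩ.
V_out = 42.3 × 64.87 / (81.2 + 64.87) = 42.3 × 64.87/146.1 = 18.8 V.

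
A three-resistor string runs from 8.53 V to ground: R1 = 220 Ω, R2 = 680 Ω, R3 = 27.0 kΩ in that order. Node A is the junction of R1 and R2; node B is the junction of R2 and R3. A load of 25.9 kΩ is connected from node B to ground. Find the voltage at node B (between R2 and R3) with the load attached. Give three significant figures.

At node B, R3 is in parallel with the load: R3‖R_L = 13220 Ω.
Below node A the resistance is R2 + (R3‖R_L) = 13900 Ω, so V_A = 8.53 × 13900/14120 = 8.397 V.
Then V_B = V_A × (R3‖R_L)/(R2 + R3‖R_L) = 8.397 × 13220/13900 = 7.99 V.

V ≈ 7.99 V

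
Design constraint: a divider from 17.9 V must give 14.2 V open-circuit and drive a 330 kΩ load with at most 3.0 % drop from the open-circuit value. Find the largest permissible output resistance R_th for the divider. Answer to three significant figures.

Loading drop = R_th/(R_th + R_L) ≤ 0.0300, so R_th ≤ R_L · ε/(1−ε) = 330 kΩ × 0.0300/0.9700 = 10.2 kΩ.
(Any R1, R2 with R2/(R1+R2) = 0.793 and R1‖R2 ≤ 10.2 kΩ will meet the spec.)

R_th ≤ 10.2 kΩ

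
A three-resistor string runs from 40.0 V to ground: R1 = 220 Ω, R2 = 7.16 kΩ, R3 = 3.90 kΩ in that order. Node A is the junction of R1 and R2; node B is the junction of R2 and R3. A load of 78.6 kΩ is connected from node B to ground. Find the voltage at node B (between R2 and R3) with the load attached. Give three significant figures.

At node B, R3 is in parallel with the load: R3‖R_L = 3716 Ω.
Below node A the resistance is R2 + (R3‖R_L) = 10880 Ω, so V_A = 40.0 × 10880/11100 = 39.21 V.
Then V_B = V_A × (R3‖R_L)/(R2 + R3‖R_L) = 39.21 × 3716/10880 = 13.4 V.

V ≈ 13.4 V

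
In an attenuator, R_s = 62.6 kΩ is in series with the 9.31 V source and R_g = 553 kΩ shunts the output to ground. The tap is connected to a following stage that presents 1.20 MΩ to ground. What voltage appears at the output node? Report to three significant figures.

V_out ≈ 7.99 V

The load sits in parallel with R_g: R_g‖R_L = (553 × 1200) / (553 + 1200) = 378.6 kΩ.
V_out = 9.31 × 378.6 / (62.6 + 378.6) = 9.31 × 378.6/441.2 = 7.99 V.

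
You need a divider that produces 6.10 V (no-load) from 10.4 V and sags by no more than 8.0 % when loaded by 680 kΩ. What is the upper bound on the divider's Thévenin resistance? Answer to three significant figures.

Loading drop = R_th/(R_th + R_L) ≤ 0.0800, so R_th ≤ R_L · ε/(1−ε) = 680 kΩ × 0.0800/0.9200 = 59.1 kΩ.

R_th ≤ 59.1 kΩ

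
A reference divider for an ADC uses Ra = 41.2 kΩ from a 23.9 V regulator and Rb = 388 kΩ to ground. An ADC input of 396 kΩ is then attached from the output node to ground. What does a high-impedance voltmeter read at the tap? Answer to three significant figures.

V_out ≈ 19.7 V

The load sits in parallel with Rb: Rb‖R_L = (388 × 396) / (388 + 396) = 196.0 kΩ.
V_out = 23.9 × 196.0 / (41.2 + 196.0) = 23.9 × 196.0/237.2 = 19.7 V.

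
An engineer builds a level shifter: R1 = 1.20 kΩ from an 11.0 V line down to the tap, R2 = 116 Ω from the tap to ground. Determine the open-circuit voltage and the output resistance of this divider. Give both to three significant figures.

V_th = 0.970 V, R_th = 106 Ω

V_th is the open-circuit tap voltage: 11.0 × 116/(1200 + 116) = 0.970 V.
With the supply zeroed, R1 and R2 appear in parallel from the tap: R_th = R1‖R2 = (1200 × 116)/1316 = 106 Ω.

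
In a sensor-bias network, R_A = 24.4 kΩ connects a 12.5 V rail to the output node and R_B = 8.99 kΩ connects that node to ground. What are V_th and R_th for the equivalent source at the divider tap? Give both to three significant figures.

V_th is the open-circuit tap voltage: 12.5 × 8.99/(24.4 + 8.99) = 3.37 V.
With the supply zeroed, R_A and R_B appear in parallel from the tap: R_th = R_A‖R_B = (24.4 × 8.99)/33.39 = 6.57 kΩ.

V_th = 3.37 V, R_th = 6.57 kΩ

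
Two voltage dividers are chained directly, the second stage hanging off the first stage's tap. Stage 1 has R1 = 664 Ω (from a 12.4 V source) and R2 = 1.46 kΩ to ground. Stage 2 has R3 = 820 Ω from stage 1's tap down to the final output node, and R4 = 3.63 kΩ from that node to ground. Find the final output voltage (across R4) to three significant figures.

Stage 2 presents R3+R4 = 4450 Ω as a load on stage 1's tap.
Stage 1's lower leg becomes R2‖(R3+R4) = 1099 Ω, so V_mid = 12.4 × 1099/1763 = 7.731 V.
Stage 2 is itself unloaded: V_out = V_mid × R4/(R3+R4) = 7.731 × 3630/4450 = 6.31 V.

V_out ≈ 6.31 V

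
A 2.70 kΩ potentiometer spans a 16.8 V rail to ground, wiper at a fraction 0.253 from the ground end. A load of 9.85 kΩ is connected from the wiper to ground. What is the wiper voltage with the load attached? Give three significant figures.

The wiper splits the pot into (1−α)R = 2017 Ω above and αR = 683.1 Ω below.
Lower section ‖ load = 638.8 Ω.
V_wiper = 16.8 × 638.8/(2017 + 638.8) = 4.04 V.

V ≈ 4.04 V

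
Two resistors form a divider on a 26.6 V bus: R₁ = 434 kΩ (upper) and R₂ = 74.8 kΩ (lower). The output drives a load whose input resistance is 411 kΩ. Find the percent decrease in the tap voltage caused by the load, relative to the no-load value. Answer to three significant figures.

Unloaded V = 26.6 × 74.8/508.8 = 3.9105 V.
Loaded: R₂‖R_L = 63.28 kΩ, giving V = 26.6 × 63.28/497.3 = 3.3850 V.
Drop = (3.9105 − 3.3850) / 3.9105 = 13.4 %.

13.4 %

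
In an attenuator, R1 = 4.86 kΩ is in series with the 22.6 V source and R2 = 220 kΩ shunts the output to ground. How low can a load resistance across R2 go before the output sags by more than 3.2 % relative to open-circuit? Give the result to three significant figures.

R_L(min) ≈ 144 kΩ

Output resistance R_th = R1‖R2 = (4.86 × 220)/224.9 = 4.755 kΩ.
The fractional drop is R_th/(R_th + R_L); requiring this ≤ 0.0320 gives R_L ≥ R_th(1/0.0320 − 1) = 4.755 × 30.25 = 144 kΩ.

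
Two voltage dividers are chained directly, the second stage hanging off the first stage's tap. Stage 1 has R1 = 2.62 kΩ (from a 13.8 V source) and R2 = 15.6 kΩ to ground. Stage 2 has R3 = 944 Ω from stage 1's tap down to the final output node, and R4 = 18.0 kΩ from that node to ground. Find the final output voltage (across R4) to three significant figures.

V_out ≈ 10.0 V

Stage 2 presents R3+R4 = 18940 Ω as a load on stage 1's tap.
Stage 1's lower leg becomes R2‖(R3+R4) = 8555 Ω, so V_mid = 13.8 × 8555/11180 = 10.56 V.
Stage 2 is itself unloaded: V_out = V_mid × R4/(R3+R4) = 10.56 × 18000/18940 = 10.0 V.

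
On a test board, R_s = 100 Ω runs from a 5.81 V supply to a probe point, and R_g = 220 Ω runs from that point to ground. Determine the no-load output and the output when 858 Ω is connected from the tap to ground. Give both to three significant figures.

Open-circuit: V = 5.81 × 220/(100 + 220) = 3.99 V.
With the load, R_g becomes R_g‖R_L = 175.1 Ω, so V = 5.81 × 175.1/275.1 = 3.70 V.

Unloaded: 3.99 V; loaded: 3.70 V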